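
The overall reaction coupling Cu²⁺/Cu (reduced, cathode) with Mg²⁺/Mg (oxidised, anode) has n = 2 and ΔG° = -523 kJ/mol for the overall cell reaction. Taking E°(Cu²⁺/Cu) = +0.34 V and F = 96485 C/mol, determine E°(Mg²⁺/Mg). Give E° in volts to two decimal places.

E°cell = −ΔG°/(nF) = −(-523×10³)/((2)(96485)) = +2.710 V.
Since Cu²⁺/Cu is the cathode and Mg²⁺/Mg the anode, E°cell = E°(Cu²⁺/Cu) − E°(Mg²⁺/Mg).
So E°(Mg²⁺/Mg) = E°(Cu²⁺/Cu) − E°cell = (+0.34) − (+2.710) = -2.37 V.

-2.37 V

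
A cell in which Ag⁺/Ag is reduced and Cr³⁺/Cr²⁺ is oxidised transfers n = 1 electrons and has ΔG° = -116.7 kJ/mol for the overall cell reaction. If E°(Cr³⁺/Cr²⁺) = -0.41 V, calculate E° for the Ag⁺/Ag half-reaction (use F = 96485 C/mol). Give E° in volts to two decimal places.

E°cell = −ΔG°/(nF) = −(-116.7×10³)/((1)(96485)) = +1.210 V.
Since Ag⁺/Ag is the cathode and Cr³⁺/Cr²⁺ the anode, E°cell = E°(Ag⁺/Ag) − E°(Cr³⁺/Cr²⁺).
So E°(Ag⁺/Ag) = E°cell + E°(Cr³⁺/Cr²⁺) = +1.210 + (-0.41) = +0.80 V.

+0.80 V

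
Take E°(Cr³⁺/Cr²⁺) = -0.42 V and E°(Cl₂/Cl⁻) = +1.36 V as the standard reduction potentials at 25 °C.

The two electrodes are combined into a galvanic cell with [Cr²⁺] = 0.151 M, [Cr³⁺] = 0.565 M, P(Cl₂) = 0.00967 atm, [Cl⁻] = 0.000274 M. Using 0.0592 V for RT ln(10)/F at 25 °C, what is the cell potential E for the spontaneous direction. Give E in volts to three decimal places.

Cl₂/Cl⁻ is the cathode (higher E°), Cr³⁺/Cr²⁺ the anode: E°cell = +1.36 − (-0.42) = +1.78 V, n = 2.
Overall: Cl₂(g) + 2 Cr²⁺(aq) → 2 Cl⁻(aq) + 2 Cr³⁺(aq)
Q = [Cl⁻]^2·[Cr³⁺]^2 / (P(Cl₂)·[Cr²⁺]^2); log Q = -3.964.
E = E° − (0.0592/n) log Q = +1.78 − (0.0592/2)(-3.964) = +1.897 V.

+1.897 V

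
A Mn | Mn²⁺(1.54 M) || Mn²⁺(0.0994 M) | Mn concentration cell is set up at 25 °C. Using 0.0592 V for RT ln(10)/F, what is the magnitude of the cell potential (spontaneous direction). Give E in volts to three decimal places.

+0.035 V

For a concentration cell E°cell = 0. The 1.54 M side is the cathode (reduction is favoured where [Mn²⁺] is higher).
With n = 2, E = −(0.0592/2) log([Mn²⁺]ₐₙ/[Mn²⁺]꜀ₐₜ) = −(0.0592/2) log(0.0994/1.54) = −(0.0592/2)(-1.190) = +0.035 V.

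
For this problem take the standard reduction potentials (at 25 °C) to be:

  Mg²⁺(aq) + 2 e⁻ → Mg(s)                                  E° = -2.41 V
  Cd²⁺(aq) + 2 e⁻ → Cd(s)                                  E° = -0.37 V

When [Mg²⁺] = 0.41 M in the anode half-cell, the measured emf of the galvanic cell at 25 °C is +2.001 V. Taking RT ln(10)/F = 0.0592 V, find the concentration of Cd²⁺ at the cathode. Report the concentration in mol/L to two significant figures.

0.020 M

Cd²⁺/Cd is the cathode, Mg²⁺/Mg the anode: E°cell = +2.04 V, n = 2.
Overall reaction: Cd²⁺(aq) + Mg(s) → Cd(s) + Mg²⁺(aq); Q = [Mg²⁺]^1/[Cd²⁺]^1.
From E = E° − (0.0592/n) log Q: log Q = (E° − E)·n/0.0592 = (+2.04 − (+2.001))·2/0.0592 = 1.3176.
So 1·log[Cd²⁺] = 1·log(0.41) − log Q = -0.3872 − (1.3176) = -1.7048; [Cd²⁺] = 10^(-1.7048) ≈ 0.020 M.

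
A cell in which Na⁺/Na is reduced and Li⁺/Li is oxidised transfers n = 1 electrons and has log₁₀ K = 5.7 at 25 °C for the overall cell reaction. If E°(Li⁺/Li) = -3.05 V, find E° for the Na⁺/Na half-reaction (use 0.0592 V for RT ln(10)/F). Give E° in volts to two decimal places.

-2.71 V

E°cell = (0.0592/n)·log K = (0.0592/1)(5.7) = +0.337 V.
Since Na⁺/Na is the cathode and Li⁺/Li the anode, E°cell = E°(Na⁺/Na) − E°(Li⁺/Li).
So E°(Na⁺/Na) = E°cell + E°(Li⁺/Li) = +0.337 + (-3.05) = -2.71 V.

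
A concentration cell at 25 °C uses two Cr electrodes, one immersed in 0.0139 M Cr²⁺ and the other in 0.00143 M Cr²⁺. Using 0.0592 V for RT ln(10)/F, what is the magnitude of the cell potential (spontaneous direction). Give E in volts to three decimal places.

For a concentration cell E°cell = 0. The 0.0139 M side is the cathode (reduction is favoured where [Cr²⁺] is higher).
With n = 2, E = −(0.0592/2) log([Cr²⁺]ₐₙ/[Cr²⁺]꜀ₐₜ) = −(0.0592/2) log(0.00143/0.0139) = −(0.0592/2)(-0.988) = +0.029 V.

+0.029 V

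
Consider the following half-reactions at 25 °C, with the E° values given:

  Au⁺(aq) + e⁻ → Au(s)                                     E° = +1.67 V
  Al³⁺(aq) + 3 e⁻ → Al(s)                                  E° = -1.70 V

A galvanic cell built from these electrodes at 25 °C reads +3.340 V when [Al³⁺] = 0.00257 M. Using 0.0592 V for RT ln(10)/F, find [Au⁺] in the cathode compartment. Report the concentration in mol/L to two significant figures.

0.043 M

Au⁺/Au is the cathode, Al³⁺/Al the anode: E°cell = +3.37 V, n = 3.
Overall reaction: 3 Au⁺(aq) + Al(s) → 3 Au(s) + Al³⁺(aq); Q = [Al³⁺]^1/[Au⁺]^3.
From E = E° − (0.0592/n) log Q: log Q = (E° − E)·n/0.0592 = (+3.37 − (+3.340))·3/0.0592 = 1.5203.
So 3·log[Au⁺] = 1·log(0.00257) − log Q = -2.5901 − (1.5203) = -4.1104; log[Au⁺] = -4.1104 / 3 = -1.3701; [Au⁺] = 10^(-1.3701) ≈ 0.043 M.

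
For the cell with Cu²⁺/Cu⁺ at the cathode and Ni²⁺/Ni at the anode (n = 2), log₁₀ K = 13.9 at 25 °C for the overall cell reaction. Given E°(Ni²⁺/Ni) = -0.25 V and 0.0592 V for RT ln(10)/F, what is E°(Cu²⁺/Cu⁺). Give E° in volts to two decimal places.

+0.16 V

E°cell = (0.0592/n)·log K = (0.0592/2)(13.9) = +0.411 V.
Since Cu²⁺/Cu⁺ is the cathode and Ni²⁺/Ni the anode, E°cell = E°(Cu²⁺/Cu⁺) − E°(Ni²⁺/Ni).
So E°(Cu²⁺/Cu⁺) = E°cell + E°(Ni²⁺/Ni) = +0.411 + (-0.25) = +0.16 V.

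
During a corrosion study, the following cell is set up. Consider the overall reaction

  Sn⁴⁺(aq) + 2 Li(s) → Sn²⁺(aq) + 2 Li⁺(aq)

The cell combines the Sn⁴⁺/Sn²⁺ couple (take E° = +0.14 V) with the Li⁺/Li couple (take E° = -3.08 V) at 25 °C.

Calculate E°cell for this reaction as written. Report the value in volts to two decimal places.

The Sn⁴⁺/Sn²⁺ couple has the higher reduction potential, so it is the cathode; Li⁺/Li is oxidised at the anode.
E°cell = E°(cathode) − E°(anode) = (+0.14) − (-3.08) = +3.22 V.

+3.22 V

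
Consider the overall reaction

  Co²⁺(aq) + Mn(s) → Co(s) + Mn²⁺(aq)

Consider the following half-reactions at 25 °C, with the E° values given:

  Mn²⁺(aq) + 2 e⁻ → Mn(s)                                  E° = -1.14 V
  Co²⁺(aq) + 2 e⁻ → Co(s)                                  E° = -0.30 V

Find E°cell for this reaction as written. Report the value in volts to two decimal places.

The Co²⁺/Co couple has the higher reduction potential, so it is the cathode; Mn²⁺/Mn is oxidised at the anode.
E°cell = E°(cathode) − E°(anode) = (-0.30) − (-1.14) = +0.84 V.

+0.84 V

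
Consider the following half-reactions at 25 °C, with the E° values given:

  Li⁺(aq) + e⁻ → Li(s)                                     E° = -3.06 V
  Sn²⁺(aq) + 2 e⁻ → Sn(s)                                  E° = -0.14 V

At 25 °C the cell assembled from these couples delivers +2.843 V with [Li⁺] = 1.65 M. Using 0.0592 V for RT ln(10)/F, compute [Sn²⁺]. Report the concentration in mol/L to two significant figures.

Sn²⁺/Sn is the cathode, Li⁺/Li the anode: E°cell = +2.92 V, n = 2.
Overall reaction: Sn²⁺(aq) + 2 Li(s) → Sn(s) + 2 Li⁺(aq); Q = [Li⁺]^2/[Sn²⁺]^1.
From E = E° − (0.0592/n) log Q: log Q = (E° − E)·n/0.0592 = (+2.92 − (+2.843))·2/0.0592 = 2.6014.
So 1·log[Sn²⁺] = 2·log(1.65) − log Q = 0.4350 − (2.6014) = -2.1664; [Sn²⁺] = 10^(-2.1664) ≈ 0.0068 M.

0.0068 M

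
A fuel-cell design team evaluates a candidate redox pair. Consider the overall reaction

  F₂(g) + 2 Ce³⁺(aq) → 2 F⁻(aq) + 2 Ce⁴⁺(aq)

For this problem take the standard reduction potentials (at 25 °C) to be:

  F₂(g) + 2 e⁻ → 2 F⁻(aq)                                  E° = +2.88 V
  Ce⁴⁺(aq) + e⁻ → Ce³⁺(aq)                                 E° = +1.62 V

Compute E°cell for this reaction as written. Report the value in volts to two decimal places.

The F₂/F⁻ couple has the higher reduction potential, so it is the cathode; Ce⁴⁺/Ce³⁺ is oxidised at the anode.
E°cell = E°(cathode) − E°(anode) = (+2.88) − (+1.62) = +1.26 V.
Since E°cell > 0, the reaction is spontaneous under standard conditions.

+1.26 V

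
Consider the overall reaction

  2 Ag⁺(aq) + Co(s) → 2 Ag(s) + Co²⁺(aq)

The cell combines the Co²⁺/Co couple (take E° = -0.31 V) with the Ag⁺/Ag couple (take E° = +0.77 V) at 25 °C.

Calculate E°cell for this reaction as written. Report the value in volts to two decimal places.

The Ag⁺/Ag couple has the higher reduction potential, so it is the cathode; Co²⁺/Co is oxidised at the anode.
E°cell = E°(cathode) − E°(anode) = (+0.77) − (-0.31) = +1.08 V.

+1.08 V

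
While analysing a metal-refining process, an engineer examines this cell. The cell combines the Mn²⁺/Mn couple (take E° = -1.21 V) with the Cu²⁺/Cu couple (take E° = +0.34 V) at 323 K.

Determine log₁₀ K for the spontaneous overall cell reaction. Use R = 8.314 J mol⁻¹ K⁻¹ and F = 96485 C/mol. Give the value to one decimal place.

48.4

Cathode: Cu²⁺/Cu; anode: Mn²⁺/Mn. E°cell = (+0.34) − (-1.21) = +1.55 V, with n = 2.
ΔG° = −nFE° = −RT ln K, so ln K = nFE°/(RT) = (2)(96485)(+1.55) / ((8.314)(323)) = 111.380.
log₁₀ K = 111.380 / ln 10 = 48.4.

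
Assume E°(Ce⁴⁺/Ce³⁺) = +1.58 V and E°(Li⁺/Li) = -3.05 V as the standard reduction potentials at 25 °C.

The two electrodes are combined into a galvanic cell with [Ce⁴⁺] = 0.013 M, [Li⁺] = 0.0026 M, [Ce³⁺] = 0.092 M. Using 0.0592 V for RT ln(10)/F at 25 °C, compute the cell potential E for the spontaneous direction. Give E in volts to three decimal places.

Ce⁴⁺/Ce³⁺ is the cathode (higher E°), Li⁺/Li the anode: E°cell = +1.58 − (-3.05) = +4.63 V, n = 1.
Overall: Ce⁴⁺(aq) + Li(s) → Ce³⁺(aq) + Li⁺(aq)
Q = [Ce³⁺]·[Li⁺] / ([Ce⁴⁺]); log Q = -1.735.
E = E° − (0.0592/n) log Q = +4.63 − (0.0592/1)(-1.735) = +4.733 V.

+4.733 V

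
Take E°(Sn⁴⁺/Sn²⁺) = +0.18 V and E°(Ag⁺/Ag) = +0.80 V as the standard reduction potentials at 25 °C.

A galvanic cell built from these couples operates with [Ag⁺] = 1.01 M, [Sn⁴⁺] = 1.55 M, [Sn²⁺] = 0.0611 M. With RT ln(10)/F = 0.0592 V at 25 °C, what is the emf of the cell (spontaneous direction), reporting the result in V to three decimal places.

Ag⁺/Ag is the cathode (higher E°), Sn⁴⁺/Sn²⁺ the anode: E°cell = +0.80 − (+0.18) = +0.62 V, n = 2.
Overall: 2 Ag⁺(aq) + Sn²⁺(aq) → 2 Ag(s) + Sn⁴⁺(aq)
Q = [Sn⁴⁺] / ([Ag⁺]^2·[Sn²⁺]); log Q = 1.396.
E = E° − (0.0592/n) log Q = +0.62 − (0.0592/2)(1.396) = +0.579 V.

+0.579 V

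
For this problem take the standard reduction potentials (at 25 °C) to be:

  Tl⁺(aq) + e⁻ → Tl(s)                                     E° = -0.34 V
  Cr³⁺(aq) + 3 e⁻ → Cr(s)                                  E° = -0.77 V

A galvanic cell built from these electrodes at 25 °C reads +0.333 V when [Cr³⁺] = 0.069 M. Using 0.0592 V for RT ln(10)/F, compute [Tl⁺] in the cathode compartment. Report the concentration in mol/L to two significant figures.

0.0094 M

Tl⁺/Tl is the cathode, Cr³⁺/Cr the anode: E°cell = +0.43 V, n = 3.
Overall reaction: 3 Tl⁺(aq) + Cr(s) → 3 Tl(s) + Cr³⁺(aq); Q = [Cr³⁺]^1/[Tl⁺]^3.
From E = E° − (0.0592/n) log Q: log Q = (E° − E)·n/0.0592 = (+0.43 − (+0.333))·3/0.0592 = 4.9155.
So 3·log[Tl⁺] = 1·log(0.069) − log Q = -1.1612 − (4.9155) = -6.0767; log[Tl⁺] = -6.0767 / 3 = -2.0256; [Tl⁺] = 10^(-2.0256) ≈ 0.0094 M.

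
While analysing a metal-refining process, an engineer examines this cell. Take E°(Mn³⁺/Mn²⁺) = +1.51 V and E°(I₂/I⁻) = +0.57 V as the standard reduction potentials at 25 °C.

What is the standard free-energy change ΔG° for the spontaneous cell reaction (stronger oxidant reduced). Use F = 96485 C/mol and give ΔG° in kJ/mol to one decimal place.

-181.4 kJ/mol

Mn³⁺/Mn²⁺ (E° = +1.51 V) is the cathode; I₂/I⁻ (E° = +0.57 V) is the anode, so E°cell = +0.94 V.
Balancing electrons gives n = 2 (lcm of 1 and 2).
ΔG° = −nFE° = −(2)(96485)(+0.94) = -181,392 J = -181.4 kJ/mol.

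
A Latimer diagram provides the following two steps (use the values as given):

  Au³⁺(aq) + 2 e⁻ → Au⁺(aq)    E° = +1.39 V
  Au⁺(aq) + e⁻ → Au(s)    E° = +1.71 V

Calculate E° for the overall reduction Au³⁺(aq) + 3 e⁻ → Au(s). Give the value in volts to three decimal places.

Since ΔG° = −nFE° is additive over sequential reductions, n₃E°₃ = n₁E°₁ + n₂E°₂.
E°₃ = (2×+1.39 + 1×+1.71) / 3 = (+4.490) / 3 = +1.497 V.

+1.497 V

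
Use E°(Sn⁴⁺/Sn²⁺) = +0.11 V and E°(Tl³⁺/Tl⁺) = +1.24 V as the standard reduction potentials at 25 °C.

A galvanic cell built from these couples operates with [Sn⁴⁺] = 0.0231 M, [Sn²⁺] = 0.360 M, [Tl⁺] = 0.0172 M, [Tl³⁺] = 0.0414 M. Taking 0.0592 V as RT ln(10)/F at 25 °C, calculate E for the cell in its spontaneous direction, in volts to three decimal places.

+1.177 V

Tl³⁺/Tl⁺ is the cathode (higher E°), Sn⁴⁺/Sn²⁺ the anode: E°cell = +1.24 − (+0.11) = +1.13 V, n = 2.
Overall: Tl³⁺(aq) + Sn²⁺(aq) → Tl⁺(aq) + Sn⁴⁺(aq)
Q = [Tl⁺]·[Sn⁴⁺] / ([Tl³⁺]·[Sn²⁺]); log Q = -1.574.
E = E° − (0.0592/n) log Q = +1.13 − (0.0592/2)(-1.574) = +1.177 V.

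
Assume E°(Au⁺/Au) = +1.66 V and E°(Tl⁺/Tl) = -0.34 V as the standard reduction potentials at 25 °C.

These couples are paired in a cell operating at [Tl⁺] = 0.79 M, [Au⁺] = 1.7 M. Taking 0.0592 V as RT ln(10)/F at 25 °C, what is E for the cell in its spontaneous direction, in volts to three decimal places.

+2.020 V

Au⁺/Au is the cathode (higher E°), Tl⁺/Tl the anode: E°cell = +1.66 − (-0.34) = +2.00 V, n = 1.
Overall: Au⁺(aq) + Tl(s) → Au(s) + Tl⁺(aq)
Q = [Tl⁺] / ([Au⁺]); log Q = -0.333.
E = E° − (0.0592/n) log Q = +2.00 − (0.0592/1)(-0.333) = +2.020 V.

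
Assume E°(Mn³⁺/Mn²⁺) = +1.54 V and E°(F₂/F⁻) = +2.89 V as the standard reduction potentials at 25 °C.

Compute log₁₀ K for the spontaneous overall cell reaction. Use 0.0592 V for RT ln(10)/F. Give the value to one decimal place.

45.6

Cathode: F₂/F⁻; anode: Mn³⁺/Mn²⁺. E°cell = +1.35 V, n = 2.
log K = nE°cell / 0.0592 = (2)(+1.35) / 0.0592 = 45.6.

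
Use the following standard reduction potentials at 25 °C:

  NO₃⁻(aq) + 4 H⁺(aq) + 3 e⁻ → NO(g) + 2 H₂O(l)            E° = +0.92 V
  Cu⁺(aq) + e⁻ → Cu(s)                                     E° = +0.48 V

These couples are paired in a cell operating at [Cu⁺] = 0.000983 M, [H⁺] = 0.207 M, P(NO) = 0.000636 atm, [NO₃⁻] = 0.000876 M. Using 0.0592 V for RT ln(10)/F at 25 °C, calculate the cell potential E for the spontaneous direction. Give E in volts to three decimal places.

+0.567 V

NO₃⁻/NO is the cathode (higher E°), Cu⁺/Cu the anode: E°cell = +0.92 − (+0.48) = +0.44 V, n = 3.
Overall: NO₃⁻(aq) + 4 H⁺(aq) + 3 Cu(s) → NO(g) + 2 H₂O(l) + 3 Cu⁺(aq)
Q = P(NO)·[Cu⁺]^3 / ([NO₃⁻]·[H⁺]^4); log Q = -6.425.
E = E° − (0.0592/n) log Q = +0.44 − (0.0592/3)(-6.425) = +0.567 V.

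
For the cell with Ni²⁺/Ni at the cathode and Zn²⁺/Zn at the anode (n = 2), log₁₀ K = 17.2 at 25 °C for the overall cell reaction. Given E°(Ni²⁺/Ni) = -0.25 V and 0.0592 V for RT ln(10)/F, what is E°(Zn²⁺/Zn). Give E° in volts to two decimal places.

-0.76 V

E°cell = (0.0592/n)·log K = (0.0592/2)(17.2) = +0.509 V.
Since Ni²⁺/Ni is the cathode and Zn²⁺/Zn the anode, E°cell = E°(Ni²⁺/Ni) − E°(Zn²⁺/Zn).
So E°(Zn²⁺/Zn) = E°(Ni²⁺/Ni) − E°cell = (-0.25) − (+0.509) = -0.76 V.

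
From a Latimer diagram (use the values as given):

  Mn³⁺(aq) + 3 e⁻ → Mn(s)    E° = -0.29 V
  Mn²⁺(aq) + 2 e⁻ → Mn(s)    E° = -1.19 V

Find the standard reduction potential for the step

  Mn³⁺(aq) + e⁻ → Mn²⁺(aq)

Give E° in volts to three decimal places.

+1.510 V

Sequential free energies add, so n₃E°₃ = n₁E°₁ + n₂E°₂.
With n₃ = 3, and the known step contributing 2×(-1.19) V, the unknown satisfies 1·E° = 3×(-0.29) − 2×(-1.19) = +1.510.
E° = +1.510 / 1 = +1.510 V.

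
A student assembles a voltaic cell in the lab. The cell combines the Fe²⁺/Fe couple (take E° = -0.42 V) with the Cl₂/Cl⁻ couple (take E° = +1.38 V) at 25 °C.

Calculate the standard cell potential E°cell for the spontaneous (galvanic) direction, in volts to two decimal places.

+1.80 V

The Cl₂/Cl⁻ couple has the higher reduction potential, so it is the cathode; Fe²⁺/Fe is oxidised at the anode.
E°cell = E°(cathode) − E°(anode) = (+1.38) − (-0.42) = +1.80 V.
Since E°cell > 0, the reaction is spontaneous under standard conditions.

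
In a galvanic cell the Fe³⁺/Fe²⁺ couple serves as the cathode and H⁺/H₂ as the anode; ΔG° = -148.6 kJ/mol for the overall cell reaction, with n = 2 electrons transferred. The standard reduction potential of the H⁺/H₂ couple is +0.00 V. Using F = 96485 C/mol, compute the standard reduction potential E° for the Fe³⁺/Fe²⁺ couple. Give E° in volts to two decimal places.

+0.77 V

E°cell = −ΔG°/(nF) = −(-148.6×10³)/((2)(96485)) = +0.770 V.
Since Fe³⁺/Fe²⁺ is the cathode and H⁺/H₂ the anode, E°cell = E°(Fe³⁺/Fe²⁺) − E°(H⁺/H₂).
So E°(Fe³⁺/Fe²⁺) = E°cell + E°(H⁺/H₂) = +0.770 + (+0.00) = +0.77 V.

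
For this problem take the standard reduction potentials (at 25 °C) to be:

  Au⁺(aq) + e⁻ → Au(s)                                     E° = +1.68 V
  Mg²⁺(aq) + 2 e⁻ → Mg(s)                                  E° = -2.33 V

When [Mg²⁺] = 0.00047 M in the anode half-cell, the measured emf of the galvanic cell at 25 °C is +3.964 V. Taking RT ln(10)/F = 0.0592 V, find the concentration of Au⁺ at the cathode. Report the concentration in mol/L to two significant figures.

Au⁺/Au is the cathode, Mg²⁺/Mg the anode: E°cell = +4.01 V, n = 2.
Overall reaction: 2 Au⁺(aq) + Mg(s) → 2 Au(s) + Mg²⁺(aq); Q = [Mg²⁺]^1/[Au⁺]^2.
From E = E° − (0.0592/n) log Q: log Q = (E° − E)·n/0.0592 = (+4.01 − (+3.964))·2/0.0592 = 1.5541.
So 2·log[Au⁺] = 1·log(0.00047) − log Q = -3.3279 − (1.5541) = -4.8820; log[Au⁺] = -4.8820 / 2 = -2.4410; [Au⁺] = 10^(-2.4410) ≈ 0.0036 M.

0.0036 M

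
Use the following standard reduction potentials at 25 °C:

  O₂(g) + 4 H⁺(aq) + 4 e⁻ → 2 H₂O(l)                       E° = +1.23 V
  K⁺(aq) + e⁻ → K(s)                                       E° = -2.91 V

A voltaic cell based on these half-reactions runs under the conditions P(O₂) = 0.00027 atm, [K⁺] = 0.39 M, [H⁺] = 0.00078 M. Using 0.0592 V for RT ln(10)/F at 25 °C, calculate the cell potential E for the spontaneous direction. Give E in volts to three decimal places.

O₂/H₂O is the cathode (higher E°), K⁺/K the anode: E°cell = +1.23 − (-2.91) = +4.14 V, n = 4.
Overall: O₂(g) + 4 H⁺(aq) + 4 K(s) → 2 H₂O(l) + 4 K⁺(aq)
Q = [K⁺]^4 / (P(O₂)·[H⁺]^4); log Q = 14.365.
E = E° − (0.0592/n) log Q = +4.14 − (0.0592/4)(14.365) = +3.927 V.

+3.927 V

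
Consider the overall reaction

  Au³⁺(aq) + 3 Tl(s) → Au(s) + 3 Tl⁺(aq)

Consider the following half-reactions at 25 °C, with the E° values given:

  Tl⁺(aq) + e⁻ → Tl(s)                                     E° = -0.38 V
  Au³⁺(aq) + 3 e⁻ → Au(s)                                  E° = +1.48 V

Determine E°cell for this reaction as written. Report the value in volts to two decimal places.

+1.86 V

The Au³⁺/Au couple has the higher reduction potential, so it is the cathode; Tl⁺/Tl is oxidised at the anode.
E°cell = E°(cathode) − E°(anode) = (+1.48) − (-0.38) = +1.86 V.
Since E°cell > 0, the reaction is spontaneous under standard conditions.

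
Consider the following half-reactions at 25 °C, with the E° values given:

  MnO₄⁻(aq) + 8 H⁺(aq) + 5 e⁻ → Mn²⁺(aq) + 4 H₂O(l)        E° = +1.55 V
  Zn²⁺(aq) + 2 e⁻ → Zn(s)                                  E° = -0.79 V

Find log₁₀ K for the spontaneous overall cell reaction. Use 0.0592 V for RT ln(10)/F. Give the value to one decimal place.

Cathode: MnO₄⁻/Mn²⁺; anode: Zn²⁺/Zn. E°cell = +2.34 V, n = 10.
log K = nE°cell / 0.0592 = (10)(+2.34) / 0.0592 = 395.3.

395.3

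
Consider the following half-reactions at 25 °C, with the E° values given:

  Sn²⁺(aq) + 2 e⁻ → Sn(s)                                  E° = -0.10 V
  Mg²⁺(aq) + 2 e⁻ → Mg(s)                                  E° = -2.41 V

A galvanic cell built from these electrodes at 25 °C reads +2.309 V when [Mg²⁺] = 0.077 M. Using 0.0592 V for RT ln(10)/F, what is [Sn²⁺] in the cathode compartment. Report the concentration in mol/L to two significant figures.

Sn²⁺/Sn is the cathode, Mg²⁺/Mg the anode: E°cell = +2.31 V, n = 2.
Overall reaction: Sn²⁺(aq) + Mg(s) → Sn(s) + Mg²⁺(aq); Q = [Mg²⁺]^1/[Sn²⁺]^1.
From E = E° − (0.0592/n) log Q: log Q = (E° − E)·n/0.0592 = (+2.31 − (+2.309))·2/0.0592 = 0.0338.
So 1·log[Sn²⁺] = 1·log(0.077) − log Q = -1.1135 − (0.0338) = -1.1473; [Sn²⁺] = 10^(-1.1473) ≈ 0.071 M.

0.071 M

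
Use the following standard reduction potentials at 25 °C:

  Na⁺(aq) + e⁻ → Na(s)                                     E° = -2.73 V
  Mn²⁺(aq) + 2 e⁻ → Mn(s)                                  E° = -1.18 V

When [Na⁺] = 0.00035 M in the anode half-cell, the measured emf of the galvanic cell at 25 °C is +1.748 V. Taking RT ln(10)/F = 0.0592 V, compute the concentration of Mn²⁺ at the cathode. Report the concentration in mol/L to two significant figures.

0.60 M

Mn²⁺/Mn is the cathode, Na⁺/Na the anode: E°cell = +1.55 V, n = 2.
Overall reaction: Mn²⁺(aq) + 2 Na(s) → Mn(s) + 2 Na⁺(aq); Q = [Na⁺]^2/[Mn²⁺]^1.
From E = E° − (0.0592/n) log Q: log Q = (E° − E)·n/0.0592 = (+1.55 − (+1.748))·2/0.0592 = -6.6892.
So 1·log[Mn²⁺] = 2·log(0.00035) − log Q = -6.9119 − (-6.6892) = -0.2227; [Mn²⁺] = 10^(-0.2227) ≈ 0.60 M.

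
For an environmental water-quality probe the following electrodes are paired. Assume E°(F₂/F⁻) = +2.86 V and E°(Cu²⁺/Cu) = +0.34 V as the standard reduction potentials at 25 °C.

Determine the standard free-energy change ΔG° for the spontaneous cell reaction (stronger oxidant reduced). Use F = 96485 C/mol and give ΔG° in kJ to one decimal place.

F₂/F⁻ (E° = +2.86 V) is the cathode; Cu²⁺/Cu (E° = +0.34 V) is the anode, so E°cell = +2.52 V.
Balancing electrons gives n = 2 (lcm of 2 and 2).
ΔG° = −nFE° = −(2)(96485)(+2.52) = -486,284 J = -486.3 kJ.

-486.3 kJ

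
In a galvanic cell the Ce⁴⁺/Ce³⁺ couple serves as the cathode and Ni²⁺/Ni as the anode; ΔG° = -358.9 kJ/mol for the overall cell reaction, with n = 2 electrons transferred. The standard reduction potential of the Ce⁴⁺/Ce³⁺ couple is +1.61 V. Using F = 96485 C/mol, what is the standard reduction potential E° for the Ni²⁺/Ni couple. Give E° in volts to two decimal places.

-0.25 V

E°cell = −ΔG°/(nF) = −(-358.9×10³)/((2)(96485)) = +1.860 V.
Since Ce⁴⁺/Ce³⁺ is the cathode and Ni²⁺/Ni the anode, E°cell = E°(Ce⁴⁺/Ce³⁺) − E°(Ni²⁺/Ni).
So E°(Ni²⁺/Ni) = E°(Ce⁴⁺/Ce³⁺) − E°cell = (+1.61) − (+1.860) = -0.25 V.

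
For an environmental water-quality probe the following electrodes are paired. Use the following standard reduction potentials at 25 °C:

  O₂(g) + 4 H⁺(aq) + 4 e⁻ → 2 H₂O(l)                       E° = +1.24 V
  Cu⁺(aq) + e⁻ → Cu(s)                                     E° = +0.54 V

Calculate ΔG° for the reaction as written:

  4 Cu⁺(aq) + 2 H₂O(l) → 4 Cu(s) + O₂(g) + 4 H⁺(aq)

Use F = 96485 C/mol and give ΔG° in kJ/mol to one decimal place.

+270.2 kJ/mol

As written, Cu⁺/Cu is reduced (cathode) and O₂/H₂O is oxidised (anode), so E°cell = (+0.54) − (+1.24) = -0.70 V.
Balancing electrons gives n = 4.
ΔG° = −nFE° = −(4)(96485)(-0.70) = 270,158 J = +270.2 kJ/mol.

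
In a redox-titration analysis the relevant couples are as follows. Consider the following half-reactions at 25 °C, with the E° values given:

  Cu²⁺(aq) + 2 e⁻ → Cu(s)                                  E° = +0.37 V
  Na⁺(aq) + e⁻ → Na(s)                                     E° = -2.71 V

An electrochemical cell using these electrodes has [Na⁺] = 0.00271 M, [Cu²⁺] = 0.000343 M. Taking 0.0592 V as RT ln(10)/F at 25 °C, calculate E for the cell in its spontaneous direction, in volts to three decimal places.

Cu²⁺/Cu is the cathode (higher E°), Na⁺/Na the anode: E°cell = +0.37 − (-2.71) = +3.08 V, n = 2.
Overall: Cu²⁺(aq) + 2 Na(s) → Cu(s) + 2 Na⁺(aq)
Q = [Na⁺]^2 / ([Cu²⁺]); log Q = -1.669.
E = E° − (0.0592/n) log Q = +3.08 − (0.0592/2)(-1.669) = +3.129 V.

+3.129 V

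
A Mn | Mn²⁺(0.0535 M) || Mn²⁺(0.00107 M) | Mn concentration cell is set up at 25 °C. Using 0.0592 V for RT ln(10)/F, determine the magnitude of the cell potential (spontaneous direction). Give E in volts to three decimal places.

For a concentration cell E°cell = 0. The 0.0535 M side is the cathode (reduction is favoured where [Mn²⁺] is higher).
With n = 2, E = −(0.0592/2) log([Mn²⁺]ₐₙ/[Mn²⁺]꜀ₐₜ) = −(0.0592/2) log(0.00107/0.0535) = −(0.0592/2)(-1.699) = +0.050 V.

+0.050 V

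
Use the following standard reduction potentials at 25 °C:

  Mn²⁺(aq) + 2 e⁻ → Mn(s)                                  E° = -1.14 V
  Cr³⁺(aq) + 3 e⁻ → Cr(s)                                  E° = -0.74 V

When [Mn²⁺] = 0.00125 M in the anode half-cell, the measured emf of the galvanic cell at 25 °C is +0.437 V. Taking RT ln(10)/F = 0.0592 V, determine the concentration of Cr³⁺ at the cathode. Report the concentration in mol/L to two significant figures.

Cr³⁺/Cr is the cathode, Mn²⁺/Mn the anode: E°cell = +0.40 V, n = 6.
Overall reaction: 2 Cr³⁺(aq) + 3 Mn(s) → 2 Cr(s) + 3 Mn²⁺(aq); Q = [Mn²⁺]^3/[Cr³⁺]^2.
From E = E° − (0.0592/n) log Q: log Q = (E° − E)·n/0.0592 = (+0.40 − (+0.437))·6/0.0592 = -3.7500.
So 2·log[Cr³⁺] = 3·log(0.00125) − log Q = -8.7093 − (-3.7500) = -4.9593; log[Cr³⁺] = -4.9593 / 2 = -2.4796; [Cr³⁺] = 10^(-2.4796) ≈ 0.0033 M.

0.0033 M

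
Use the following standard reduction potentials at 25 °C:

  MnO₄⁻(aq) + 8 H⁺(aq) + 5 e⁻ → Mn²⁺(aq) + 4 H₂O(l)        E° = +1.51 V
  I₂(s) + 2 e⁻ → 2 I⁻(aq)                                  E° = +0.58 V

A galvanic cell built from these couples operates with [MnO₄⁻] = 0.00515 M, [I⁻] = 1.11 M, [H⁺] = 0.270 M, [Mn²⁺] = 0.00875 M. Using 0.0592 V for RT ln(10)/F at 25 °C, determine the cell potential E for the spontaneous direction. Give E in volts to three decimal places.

MnO₄⁻/Mn²⁺ is the cathode (higher E°), I₂/I⁻ the anode: E°cell = +1.51 − (+0.58) = +0.93 V, n = 10.
Overall: 2 MnO₄⁻(aq) + 16 H⁺(aq) + 10 I⁻(aq) → 2 Mn²⁺(aq) + 8 H₂O(l) + 5 I₂(s)
Q = [Mn²⁺]^2 / ([MnO₄⁻]^2·[H⁺]^16·[I⁻]^10); log Q = 9.105.
E = E° − (0.0592/n) log Q = +0.93 − (0.0592/10)(9.105) = +0.876 V.

+0.876 V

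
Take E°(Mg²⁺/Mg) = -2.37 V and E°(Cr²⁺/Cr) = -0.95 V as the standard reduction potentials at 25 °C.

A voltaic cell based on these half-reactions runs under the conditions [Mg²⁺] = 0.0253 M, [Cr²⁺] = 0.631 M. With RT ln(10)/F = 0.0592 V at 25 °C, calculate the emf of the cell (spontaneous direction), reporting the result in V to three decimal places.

Cr²⁺/Cr is the cathode (higher E°), Mg²⁺/Mg the anode: E°cell = -0.95 − (-2.37) = +1.42 V, n = 2.
Overall: Cr²⁺(aq) + Mg(s) → Cr(s) + Mg²⁺(aq)
Q = [Mg²⁺] / ([Cr²⁺]); log Q = -1.397.
E = E° − (0.0592/n) log Q = +1.42 − (0.0592/2)(-1.397) = +1.461 V.

+1.461 V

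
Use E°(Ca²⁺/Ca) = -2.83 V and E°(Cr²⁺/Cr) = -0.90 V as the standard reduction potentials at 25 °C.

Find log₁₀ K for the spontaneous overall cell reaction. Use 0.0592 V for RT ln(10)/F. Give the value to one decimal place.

Cathode: Cr²⁺/Cr; anode: Ca²⁺/Ca. E°cell = +1.93 V, n = 2.
log K = nE°cell / 0.0592 = (2)(+1.93) / 0.0592 = 65.2.

65.2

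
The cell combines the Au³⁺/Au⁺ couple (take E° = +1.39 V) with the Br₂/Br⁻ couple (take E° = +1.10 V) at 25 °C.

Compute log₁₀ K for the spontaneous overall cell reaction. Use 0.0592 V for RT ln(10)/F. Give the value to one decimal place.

9.8

Cathode: Au³⁺/Au⁺; anode: Br₂/Br⁻. E°cell = +0.29 V, n = 2.
log K = nE°cell / 0.0592 = (2)(+0.29) / 0.0592 = 9.8.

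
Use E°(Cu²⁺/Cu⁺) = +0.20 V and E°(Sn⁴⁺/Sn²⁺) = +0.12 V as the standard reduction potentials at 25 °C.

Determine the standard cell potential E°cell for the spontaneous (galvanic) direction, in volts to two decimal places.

+0.08 V

The Cu²⁺/Cu⁺ couple has the higher reduction potential, so it is the cathode; Sn⁴⁺/Sn²⁺ is oxidised at the anode.
E°cell = E°(cathode) − E°(anode) = (+0.20) − (+0.12) = +0.08 V.
Since E°cell > 0, the reaction is spontaneous under standard conditions.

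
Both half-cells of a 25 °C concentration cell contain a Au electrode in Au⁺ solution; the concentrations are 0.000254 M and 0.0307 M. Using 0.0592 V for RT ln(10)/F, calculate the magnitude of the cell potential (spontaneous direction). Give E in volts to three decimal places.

+0.123 V

For a concentration cell E°cell = 0. The 0.0307 M side is the cathode (reduction is favoured where [Au⁺] is higher).
With n = 1, E = −(0.0592/1) log([Au⁺]ₐₙ/[Au⁺]꜀ₐₜ) = −(0.0592/1) log(0.000254/0.0307) = −(0.0592/1)(-2.082) = +0.123 V.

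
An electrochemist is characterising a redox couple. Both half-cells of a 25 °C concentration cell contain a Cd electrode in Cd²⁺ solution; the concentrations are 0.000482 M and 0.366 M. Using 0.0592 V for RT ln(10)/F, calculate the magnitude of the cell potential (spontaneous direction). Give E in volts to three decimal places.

+0.085 V

For a concentration cell E°cell = 0. The 0.366 M side is the cathode (reduction is favoured where [Cd²⁺] is higher).
With n = 2, E = −(0.0592/2) log([Cd²⁺]ₐₙ/[Cd²⁺]꜀ₐₜ) = −(0.0592/2) log(0.000482/0.366) = −(0.0592/2)(-2.880) = +0.085 V.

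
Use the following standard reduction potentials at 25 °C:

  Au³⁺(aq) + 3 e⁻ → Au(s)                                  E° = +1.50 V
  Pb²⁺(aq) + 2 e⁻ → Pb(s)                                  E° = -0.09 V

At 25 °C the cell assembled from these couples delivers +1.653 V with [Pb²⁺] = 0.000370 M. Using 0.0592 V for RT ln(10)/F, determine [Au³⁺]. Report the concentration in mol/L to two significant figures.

Au³⁺/Au is the cathode, Pb²⁺/Pb the anode: E°cell = +1.59 V, n = 6.
Overall reaction: 2 Au³⁺(aq) + 3 Pb(s) → 2 Au(s) + 3 Pb²⁺(aq); Q = [Pb²⁺]^3/[Au³⁺]^2.
From E = E° − (0.0592/n) log Q: log Q = (E° − E)·n/0.0592 = (+1.59 − (+1.653))·6/0.0592 = -6.3851.
So 2·log[Au³⁺] = 3·log(0.00037) − log Q = -10.2954 − (-6.3851) = -3.9103; log[Au³⁺] = -3.9103 / 2 = -1.9551; [Au³⁺] = 10^(-1.9551) ≈ 0.011 M.

0.011 M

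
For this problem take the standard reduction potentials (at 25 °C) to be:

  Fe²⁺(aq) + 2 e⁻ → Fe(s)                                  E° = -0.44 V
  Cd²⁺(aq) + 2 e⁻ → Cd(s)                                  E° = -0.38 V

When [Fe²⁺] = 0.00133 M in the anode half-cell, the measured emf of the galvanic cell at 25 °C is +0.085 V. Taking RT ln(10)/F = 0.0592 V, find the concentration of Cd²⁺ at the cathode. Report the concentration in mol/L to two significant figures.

Cd²⁺/Cd is the cathode, Fe²⁺/Fe the anode: E°cell = +0.06 V, n = 2.
Overall reaction: Cd²⁺(aq) + Fe(s) → Cd(s) + Fe²⁺(aq); Q = [Fe²⁺]^1/[Cd²⁺]^1.
From E = E° − (0.0592/n) log Q: log Q = (E° − E)·n/0.0592 = (+0.06 − (+0.085))·2/0.0592 = -0.8446.
So 1·log[Cd²⁺] = 1·log(0.00133) − log Q = -2.8761 − (-0.8446) = -2.0315; [Cd²⁺] = 10^(-2.0315) ≈ 0.0093 M.

0.0093 M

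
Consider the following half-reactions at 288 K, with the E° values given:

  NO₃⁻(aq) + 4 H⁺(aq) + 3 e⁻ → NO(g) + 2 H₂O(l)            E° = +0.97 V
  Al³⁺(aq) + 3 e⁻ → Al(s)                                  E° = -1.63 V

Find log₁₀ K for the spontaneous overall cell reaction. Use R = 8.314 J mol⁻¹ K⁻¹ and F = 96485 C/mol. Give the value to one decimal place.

136.5

Cathode: NO₃⁻/NO; anode: Al³⁺/Al. E°cell = (+0.97) − (-1.63) = +2.60 V, with n = 3.
ΔG° = −nFE° = −RT ln K, so ln K = nFE°/(RT) = (3)(96485)(+2.60) / ((8.314)(288)) = 314.305.
log₁₀ K = 314.305 / ln 10 = 136.5.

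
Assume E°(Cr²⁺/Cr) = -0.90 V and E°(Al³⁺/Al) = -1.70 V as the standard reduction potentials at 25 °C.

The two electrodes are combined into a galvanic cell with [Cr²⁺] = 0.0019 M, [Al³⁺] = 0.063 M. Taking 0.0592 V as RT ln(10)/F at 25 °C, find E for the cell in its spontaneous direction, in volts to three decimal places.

+0.743 V

Cr²⁺/Cr is the cathode (higher E°), Al³⁺/Al the anode: E°cell = -0.90 − (-1.70) = +0.80 V, n = 6.
Overall: 3 Cr²⁺(aq) + 2 Al(s) → 3 Cr(s) + 2 Al³⁺(aq)
Q = [Al³⁺]^2 / ([Cr²⁺]^3); log Q = 5.762.
E = E° − (0.0592/n) log Q = +0.80 − (0.0592/6)(5.762) = +0.743 V.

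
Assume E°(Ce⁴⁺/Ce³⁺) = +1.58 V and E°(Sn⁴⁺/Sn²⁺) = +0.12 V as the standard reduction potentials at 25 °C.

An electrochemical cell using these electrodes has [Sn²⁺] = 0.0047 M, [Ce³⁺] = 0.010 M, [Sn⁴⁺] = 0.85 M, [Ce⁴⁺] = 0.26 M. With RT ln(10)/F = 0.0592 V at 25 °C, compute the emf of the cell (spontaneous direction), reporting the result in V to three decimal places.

+1.477 V

Ce⁴⁺/Ce³⁺ is the cathode (higher E°), Sn⁴⁺/Sn²⁺ the anode: E°cell = +1.58 − (+0.12) = +1.46 V, n = 2.
Overall: 2 Ce⁴⁺(aq) + Sn²⁺(aq) → 2 Ce³⁺(aq) + Sn⁴⁺(aq)
Q = [Ce³⁺]^2·[Sn⁴⁺] / ([Ce⁴⁺]^2·[Sn²⁺]); log Q = -0.573.
E = E° − (0.0592/n) log Q = +1.46 − (0.0592/2)(-0.573) = +1.477 V.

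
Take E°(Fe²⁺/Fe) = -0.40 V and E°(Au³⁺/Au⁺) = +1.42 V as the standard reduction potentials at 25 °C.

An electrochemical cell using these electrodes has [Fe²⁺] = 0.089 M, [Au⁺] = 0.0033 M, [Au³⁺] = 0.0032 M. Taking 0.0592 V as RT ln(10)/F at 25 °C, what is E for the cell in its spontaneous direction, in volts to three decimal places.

Au³⁺/Au⁺ is the cathode (higher E°), Fe²⁺/Fe the anode: E°cell = +1.42 − (-0.40) = +1.82 V, n = 2.
Overall: Au³⁺(aq) + Fe(s) → Au⁺(aq) + Fe²⁺(aq)
Q = [Au⁺]·[Fe²⁺] / ([Au³⁺]); log Q = -1.037.
E = E° − (0.0592/n) log Q = +1.82 − (0.0592/2)(-1.037) = +1.851 V.

+1.851 V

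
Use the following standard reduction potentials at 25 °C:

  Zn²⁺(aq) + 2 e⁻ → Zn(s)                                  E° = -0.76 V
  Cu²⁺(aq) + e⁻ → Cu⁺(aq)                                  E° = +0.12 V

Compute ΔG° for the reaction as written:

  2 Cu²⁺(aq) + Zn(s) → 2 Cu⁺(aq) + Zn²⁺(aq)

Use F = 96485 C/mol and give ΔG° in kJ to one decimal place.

-169.8 kJ

As written, Cu²⁺/Cu⁺ is reduced (cathode) and Zn²⁺/Zn is oxidised (anode), so E°cell = (+0.12) − (-0.76) = +0.88 V.
Balancing electrons gives n = 2.
ΔG° = −nFE° = −(2)(96485)(+0.88) = -169,814 J = -169.8 kJ.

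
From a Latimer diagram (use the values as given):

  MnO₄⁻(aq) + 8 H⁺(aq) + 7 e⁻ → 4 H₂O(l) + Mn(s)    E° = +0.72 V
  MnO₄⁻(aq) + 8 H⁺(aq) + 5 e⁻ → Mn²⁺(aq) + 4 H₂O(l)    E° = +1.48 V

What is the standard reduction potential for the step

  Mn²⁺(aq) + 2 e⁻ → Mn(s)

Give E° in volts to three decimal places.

-1.180 V

Sequential free energies add, so n₃E°₃ = n₁E°₁ + n₂E°₂.
With n₃ = 7, and the known step contributing 5×(+1.48) V, the unknown satisfies 2·E° = 7×(+0.72) − 5×(+1.48) = -2.360.
E° = -2.360 / 2 = -1.180 V.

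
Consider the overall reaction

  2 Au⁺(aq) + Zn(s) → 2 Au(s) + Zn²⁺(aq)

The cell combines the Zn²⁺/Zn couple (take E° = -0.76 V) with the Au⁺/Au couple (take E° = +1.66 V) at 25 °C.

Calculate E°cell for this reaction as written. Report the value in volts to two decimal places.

The Au⁺/Au couple has the higher reduction potential, so it is the cathode; Zn²⁺/Zn is oxidised at the anode.
E°cell = E°(cathode) − E°(anode) = (+1.66) − (-0.76) = +2.42 V.

+2.42 V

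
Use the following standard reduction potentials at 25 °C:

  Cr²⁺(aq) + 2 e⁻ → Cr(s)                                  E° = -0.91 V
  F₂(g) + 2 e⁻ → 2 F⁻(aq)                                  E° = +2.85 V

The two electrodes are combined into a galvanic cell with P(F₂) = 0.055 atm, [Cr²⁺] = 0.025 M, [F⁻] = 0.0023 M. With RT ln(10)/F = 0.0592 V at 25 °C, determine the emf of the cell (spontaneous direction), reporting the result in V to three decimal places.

F₂/F⁻ is the cathode (higher E°), Cr²⁺/Cr the anode: E°cell = +2.85 − (-0.91) = +3.76 V, n = 2.
Overall: F₂(g) + Cr(s) → 2 F⁻(aq) + Cr²⁺(aq)
Q = [F⁻]^2·[Cr²⁺] / (P(F₂)); log Q = -5.619.
E = E° − (0.0592/n) log Q = +3.76 − (0.0592/2)(-5.619) = +3.926 V.

+3.926 V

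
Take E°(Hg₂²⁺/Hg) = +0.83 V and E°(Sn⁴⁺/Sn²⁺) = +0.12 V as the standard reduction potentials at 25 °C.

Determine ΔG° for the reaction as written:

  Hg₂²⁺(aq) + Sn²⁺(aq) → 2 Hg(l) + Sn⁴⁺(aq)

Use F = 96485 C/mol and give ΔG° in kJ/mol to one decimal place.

As written, Hg₂²⁺/Hg is reduced (cathode) and Sn⁴⁺/Sn²⁺ is oxidised (anode), so E°cell = (+0.83) − (+0.12) = +0.71 V.
Balancing electrons gives n = 2.
ΔG° = −nFE° = −(2)(96485)(+0.71) = -137,009 J = -137.0 kJ/mol.

-137.0 kJ/mol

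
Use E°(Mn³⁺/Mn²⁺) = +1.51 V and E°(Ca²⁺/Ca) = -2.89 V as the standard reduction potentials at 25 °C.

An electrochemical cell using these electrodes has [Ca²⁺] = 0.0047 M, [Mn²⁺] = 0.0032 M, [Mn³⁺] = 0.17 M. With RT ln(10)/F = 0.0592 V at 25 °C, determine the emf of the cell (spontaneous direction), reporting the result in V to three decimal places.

Mn³⁺/Mn²⁺ is the cathode (higher E°), Ca²⁺/Ca the anode: E°cell = +1.51 − (-2.89) = +4.40 V, n = 2.
Overall: 2 Mn³⁺(aq) + Ca(s) → 2 Mn²⁺(aq) + Ca²⁺(aq)
Q = [Mn²⁺]^2·[Ca²⁺] / ([Mn³⁺]^2); log Q = -5.779.
E = E° − (0.0592/n) log Q = +4.40 − (0.0592/2)(-5.779) = +4.571 V.

+4.571 V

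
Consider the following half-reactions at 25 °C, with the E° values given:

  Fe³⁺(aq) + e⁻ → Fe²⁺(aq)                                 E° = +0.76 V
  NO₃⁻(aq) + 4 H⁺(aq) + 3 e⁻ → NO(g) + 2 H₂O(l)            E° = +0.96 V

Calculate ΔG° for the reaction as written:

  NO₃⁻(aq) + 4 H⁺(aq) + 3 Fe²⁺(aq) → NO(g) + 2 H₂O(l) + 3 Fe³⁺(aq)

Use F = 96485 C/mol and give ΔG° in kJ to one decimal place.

As written, NO₃⁻/NO is reduced (cathode) and Fe³⁺/Fe²⁺ is oxidised (anode), so E°cell = (+0.96) − (+0.76) = +0.20 V.
Balancing electrons gives n = 3.
ΔG° = −nFE° = −(3)(96485)(+0.20) = -57,891 J = -57.9 kJ.

-57.9 kJ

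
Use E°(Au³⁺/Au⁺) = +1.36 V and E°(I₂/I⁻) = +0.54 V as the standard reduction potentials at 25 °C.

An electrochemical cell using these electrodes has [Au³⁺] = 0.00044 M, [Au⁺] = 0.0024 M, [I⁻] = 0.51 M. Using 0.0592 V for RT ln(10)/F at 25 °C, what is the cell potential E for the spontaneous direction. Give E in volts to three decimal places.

+0.781 V

Au³⁺/Au⁺ is the cathode (higher E°), I₂/I⁻ the anode: E°cell = +1.36 − (+0.54) = +0.82 V, n = 2.
Overall: Au³⁺(aq) + 2 I⁻(aq) → Au⁺(aq) + I₂(s)
Q = [Au⁺] / ([Au³⁺]·[I⁻]^2); log Q = 1.322.
E = E° − (0.0592/n) log Q = +0.82 − (0.0592/2)(1.322) = +0.781 V.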